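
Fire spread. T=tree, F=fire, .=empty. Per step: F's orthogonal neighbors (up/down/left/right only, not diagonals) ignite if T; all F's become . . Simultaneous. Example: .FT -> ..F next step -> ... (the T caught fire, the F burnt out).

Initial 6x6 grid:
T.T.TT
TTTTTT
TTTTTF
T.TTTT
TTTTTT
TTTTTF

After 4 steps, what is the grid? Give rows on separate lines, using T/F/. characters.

Step 1: 5 trees catch fire, 2 burn out
  T.T.TT
  TTTTTF
  TTTTF.
  T.TTTF
  TTTTTF
  TTTTF.
Step 2: 6 trees catch fire, 5 burn out
  T.T.TF
  TTTTF.
  TTTF..
  T.TTF.
  TTTTF.
  TTTF..
Step 3: 6 trees catch fire, 6 burn out
  T.T.F.
  TTTF..
  TTF...
  T.TF..
  TTTF..
  TTF...
Step 4: 5 trees catch fire, 6 burn out
  T.T...
  TTF...
  TF....
  T.F...
  TTF...
  TF....

T.T...
TTF...
TF....
T.F...
TTF...
TF....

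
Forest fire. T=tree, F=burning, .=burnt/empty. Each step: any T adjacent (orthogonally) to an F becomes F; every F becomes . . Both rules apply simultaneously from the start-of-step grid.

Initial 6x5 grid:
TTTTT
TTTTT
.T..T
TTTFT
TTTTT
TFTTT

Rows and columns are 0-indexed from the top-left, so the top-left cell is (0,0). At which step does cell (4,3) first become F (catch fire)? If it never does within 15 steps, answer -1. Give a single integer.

Step 1: cell (4,3)='F' (+6 fires, +2 burnt)
  -> target ignites at step 1
Step 2: cell (4,3)='.' (+6 fires, +6 burnt)
Step 3: cell (4,3)='.' (+4 fires, +6 burnt)
Step 4: cell (4,3)='.' (+3 fires, +4 burnt)
Step 5: cell (4,3)='.' (+4 fires, +3 burnt)
Step 6: cell (4,3)='.' (+2 fires, +4 burnt)
Step 7: cell (4,3)='.' (+0 fires, +2 burnt)
  fire out at step 7

1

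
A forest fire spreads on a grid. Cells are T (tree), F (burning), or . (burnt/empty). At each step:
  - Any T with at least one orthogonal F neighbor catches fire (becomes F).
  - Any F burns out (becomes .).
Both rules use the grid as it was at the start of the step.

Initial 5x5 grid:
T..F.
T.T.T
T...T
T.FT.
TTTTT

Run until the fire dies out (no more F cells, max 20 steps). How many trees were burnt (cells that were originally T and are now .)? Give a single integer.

Step 1: +2 fires, +2 burnt (F count now 2)
Step 2: +2 fires, +2 burnt (F count now 2)
Step 3: +2 fires, +2 burnt (F count now 2)
Step 4: +1 fires, +2 burnt (F count now 1)
Step 5: +1 fires, +1 burnt (F count now 1)
Step 6: +1 fires, +1 burnt (F count now 1)
Step 7: +1 fires, +1 burnt (F count now 1)
Step 8: +0 fires, +1 burnt (F count now 0)
Fire out after step 8
Initially T: 13, now '.': 22
Total burnt (originally-T cells now '.'): 10

Answer: 10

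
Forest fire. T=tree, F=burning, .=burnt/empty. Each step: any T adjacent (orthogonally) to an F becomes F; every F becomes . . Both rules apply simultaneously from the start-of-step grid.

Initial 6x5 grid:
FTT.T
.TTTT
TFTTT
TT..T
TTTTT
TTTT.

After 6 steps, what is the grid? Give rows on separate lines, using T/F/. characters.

Step 1: 5 trees catch fire, 2 burn out
  .FT.T
  .FTTT
  F.FTT
  TF..T
  TTTTT
  TTTT.
Step 2: 5 trees catch fire, 5 burn out
  ..F.T
  ..FTT
  ...FT
  F...T
  TFTTT
  TTTT.
Step 3: 5 trees catch fire, 5 burn out
  ....T
  ...FT
  ....F
  ....T
  F.FTT
  TFTT.
Step 4: 5 trees catch fire, 5 burn out
  ....T
  ....F
  .....
  ....F
  ...FT
  F.FT.
Step 5: 3 trees catch fire, 5 burn out
  ....F
  .....
  .....
  .....
  ....F
  ...F.
Step 6: 0 trees catch fire, 3 burn out
  .....
  .....
  .....
  .....
  .....
  .....

.....
.....
.....
.....
.....
.....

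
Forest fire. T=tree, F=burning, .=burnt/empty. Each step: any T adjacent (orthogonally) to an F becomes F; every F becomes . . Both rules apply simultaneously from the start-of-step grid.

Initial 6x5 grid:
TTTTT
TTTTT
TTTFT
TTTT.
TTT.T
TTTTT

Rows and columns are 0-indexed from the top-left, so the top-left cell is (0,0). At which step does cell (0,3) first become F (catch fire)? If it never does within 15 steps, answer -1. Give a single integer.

Step 1: cell (0,3)='T' (+4 fires, +1 burnt)
Step 2: cell (0,3)='F' (+5 fires, +4 burnt)
  -> target ignites at step 2
Step 3: cell (0,3)='.' (+6 fires, +5 burnt)
Step 4: cell (0,3)='.' (+5 fires, +6 burnt)
Step 5: cell (0,3)='.' (+4 fires, +5 burnt)
Step 6: cell (0,3)='.' (+2 fires, +4 burnt)
Step 7: cell (0,3)='.' (+1 fires, +2 burnt)
Step 8: cell (0,3)='.' (+0 fires, +1 burnt)
  fire out at step 8

2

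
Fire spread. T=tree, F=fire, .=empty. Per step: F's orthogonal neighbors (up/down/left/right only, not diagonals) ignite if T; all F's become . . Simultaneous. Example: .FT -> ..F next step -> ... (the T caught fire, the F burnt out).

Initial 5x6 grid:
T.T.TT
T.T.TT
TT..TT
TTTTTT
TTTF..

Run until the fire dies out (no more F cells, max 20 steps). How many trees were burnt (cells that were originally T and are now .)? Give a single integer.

Answer: 19

Derivation:
Step 1: +2 fires, +1 burnt (F count now 2)
Step 2: +3 fires, +2 burnt (F count now 3)
Step 3: +4 fires, +3 burnt (F count now 4)
Step 4: +4 fires, +4 burnt (F count now 4)
Step 5: +3 fires, +4 burnt (F count now 3)
Step 6: +2 fires, +3 burnt (F count now 2)
Step 7: +1 fires, +2 burnt (F count now 1)
Step 8: +0 fires, +1 burnt (F count now 0)
Fire out after step 8
Initially T: 21, now '.': 28
Total burnt (originally-T cells now '.'): 19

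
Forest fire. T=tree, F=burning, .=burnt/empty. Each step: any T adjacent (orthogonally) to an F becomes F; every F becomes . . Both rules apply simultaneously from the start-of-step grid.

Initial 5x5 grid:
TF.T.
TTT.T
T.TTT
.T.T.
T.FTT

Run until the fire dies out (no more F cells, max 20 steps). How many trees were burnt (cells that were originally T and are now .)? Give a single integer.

Step 1: +3 fires, +2 burnt (F count now 3)
Step 2: +4 fires, +3 burnt (F count now 4)
Step 3: +3 fires, +4 burnt (F count now 3)
Step 4: +1 fires, +3 burnt (F count now 1)
Step 5: +1 fires, +1 burnt (F count now 1)
Step 6: +0 fires, +1 burnt (F count now 0)
Fire out after step 6
Initially T: 15, now '.': 22
Total burnt (originally-T cells now '.'): 12

Answer: 12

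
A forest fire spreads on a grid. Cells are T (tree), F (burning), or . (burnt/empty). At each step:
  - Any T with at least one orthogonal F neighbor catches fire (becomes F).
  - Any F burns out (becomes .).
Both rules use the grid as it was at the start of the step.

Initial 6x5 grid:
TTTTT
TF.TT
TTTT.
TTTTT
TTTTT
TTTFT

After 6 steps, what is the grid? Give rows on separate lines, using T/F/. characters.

Step 1: 6 trees catch fire, 2 burn out
  TFTTT
  F..TT
  TFTT.
  TTTTT
  TTTFT
  TTF.F
Step 2: 9 trees catch fire, 6 burn out
  F.FTT
  ...TT
  F.FT.
  TFTFT
  TTF.F
  TF...
Step 3: 7 trees catch fire, 9 burn out
  ...FT
  ...TT
  ...F.
  F.F.F
  TF...
  F....
Step 4: 3 trees catch fire, 7 burn out
  ....F
  ...FT
  .....
  .....
  F....
  .....
Step 5: 1 trees catch fire, 3 burn out
  .....
  ....F
  .....
  .....
  .....
  .....
Step 6: 0 trees catch fire, 1 burn out
  .....
  .....
  .....
  .....
  .....
  .....

.....
.....
.....
.....
.....
.....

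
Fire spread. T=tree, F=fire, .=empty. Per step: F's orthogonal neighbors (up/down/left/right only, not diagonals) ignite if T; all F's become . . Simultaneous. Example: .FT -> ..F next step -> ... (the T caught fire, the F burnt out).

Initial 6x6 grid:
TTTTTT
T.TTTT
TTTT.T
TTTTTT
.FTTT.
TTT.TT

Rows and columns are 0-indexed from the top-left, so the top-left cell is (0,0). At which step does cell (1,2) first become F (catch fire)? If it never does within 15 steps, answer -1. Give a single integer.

Step 1: cell (1,2)='T' (+3 fires, +1 burnt)
Step 2: cell (1,2)='T' (+6 fires, +3 burnt)
Step 3: cell (1,2)='T' (+4 fires, +6 burnt)
Step 4: cell (1,2)='F' (+5 fires, +4 burnt)
  -> target ignites at step 4
Step 5: cell (1,2)='.' (+5 fires, +5 burnt)
Step 6: cell (1,2)='.' (+4 fires, +5 burnt)
Step 7: cell (1,2)='.' (+2 fires, +4 burnt)
Step 8: cell (1,2)='.' (+1 fires, +2 burnt)
Step 9: cell (1,2)='.' (+0 fires, +1 burnt)
  fire out at step 9

4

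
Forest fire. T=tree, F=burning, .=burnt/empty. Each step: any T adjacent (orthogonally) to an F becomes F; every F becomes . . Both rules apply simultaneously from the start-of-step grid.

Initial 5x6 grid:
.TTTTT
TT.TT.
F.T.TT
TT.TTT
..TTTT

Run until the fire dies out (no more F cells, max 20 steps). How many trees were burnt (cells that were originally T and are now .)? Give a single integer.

Answer: 20

Derivation:
Step 1: +2 fires, +1 burnt (F count now 2)
Step 2: +2 fires, +2 burnt (F count now 2)
Step 3: +1 fires, +2 burnt (F count now 1)
Step 4: +1 fires, +1 burnt (F count now 1)
Step 5: +1 fires, +1 burnt (F count now 1)
Step 6: +2 fires, +1 burnt (F count now 2)
Step 7: +2 fires, +2 burnt (F count now 2)
Step 8: +1 fires, +2 burnt (F count now 1)
Step 9: +2 fires, +1 burnt (F count now 2)
Step 10: +3 fires, +2 burnt (F count now 3)
Step 11: +2 fires, +3 burnt (F count now 2)
Step 12: +1 fires, +2 burnt (F count now 1)
Step 13: +0 fires, +1 burnt (F count now 0)
Fire out after step 13
Initially T: 21, now '.': 29
Total burnt (originally-T cells now '.'): 20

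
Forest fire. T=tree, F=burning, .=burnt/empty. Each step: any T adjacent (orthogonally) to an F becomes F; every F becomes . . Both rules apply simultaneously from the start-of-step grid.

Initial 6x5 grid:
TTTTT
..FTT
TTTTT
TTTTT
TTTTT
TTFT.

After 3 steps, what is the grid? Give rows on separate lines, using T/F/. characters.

Step 1: 6 trees catch fire, 2 burn out
  TTFTT
  ...FT
  TTFTT
  TTTTT
  TTFTT
  TF.F.
Step 2: 9 trees catch fire, 6 burn out
  TF.FT
  ....F
  TF.FT
  TTFTT
  TF.FT
  F....
Step 3: 8 trees catch fire, 9 burn out
  F...F
  .....
  F...F
  TF.FT
  F...F
  .....

F...F
.....
F...F
TF.FT
F...F
.....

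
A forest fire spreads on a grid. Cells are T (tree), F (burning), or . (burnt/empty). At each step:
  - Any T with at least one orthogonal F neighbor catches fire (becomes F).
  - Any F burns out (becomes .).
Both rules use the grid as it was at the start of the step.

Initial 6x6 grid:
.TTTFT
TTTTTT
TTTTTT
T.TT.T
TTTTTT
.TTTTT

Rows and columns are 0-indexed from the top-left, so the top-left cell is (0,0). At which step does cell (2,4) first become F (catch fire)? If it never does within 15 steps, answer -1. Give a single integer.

Step 1: cell (2,4)='T' (+3 fires, +1 burnt)
Step 2: cell (2,4)='F' (+4 fires, +3 burnt)
  -> target ignites at step 2
Step 3: cell (2,4)='.' (+4 fires, +4 burnt)
Step 4: cell (2,4)='.' (+4 fires, +4 burnt)
Step 5: cell (2,4)='.' (+5 fires, +4 burnt)
Step 6: cell (2,4)='.' (+5 fires, +5 burnt)
Step 7: cell (2,4)='.' (+4 fires, +5 burnt)
Step 8: cell (2,4)='.' (+2 fires, +4 burnt)
Step 9: cell (2,4)='.' (+0 fires, +2 burnt)
  fire out at step 9

2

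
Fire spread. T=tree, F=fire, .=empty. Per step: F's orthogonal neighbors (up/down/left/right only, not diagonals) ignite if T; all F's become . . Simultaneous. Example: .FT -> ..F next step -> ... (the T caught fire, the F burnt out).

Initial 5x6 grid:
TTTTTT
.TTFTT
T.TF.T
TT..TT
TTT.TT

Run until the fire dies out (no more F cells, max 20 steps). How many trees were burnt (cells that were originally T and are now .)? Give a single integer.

Answer: 16

Derivation:
Step 1: +4 fires, +2 burnt (F count now 4)
Step 2: +4 fires, +4 burnt (F count now 4)
Step 3: +3 fires, +4 burnt (F count now 3)
Step 4: +2 fires, +3 burnt (F count now 2)
Step 5: +2 fires, +2 burnt (F count now 2)
Step 6: +1 fires, +2 burnt (F count now 1)
Step 7: +0 fires, +1 burnt (F count now 0)
Fire out after step 7
Initially T: 22, now '.': 24
Total burnt (originally-T cells now '.'): 16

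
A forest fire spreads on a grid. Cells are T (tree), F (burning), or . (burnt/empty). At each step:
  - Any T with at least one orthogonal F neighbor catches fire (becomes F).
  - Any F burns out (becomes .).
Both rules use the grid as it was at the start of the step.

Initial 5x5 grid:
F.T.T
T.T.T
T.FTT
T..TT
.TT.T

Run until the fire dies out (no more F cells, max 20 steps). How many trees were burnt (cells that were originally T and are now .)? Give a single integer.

Answer: 12

Derivation:
Step 1: +3 fires, +2 burnt (F count now 3)
Step 2: +4 fires, +3 burnt (F count now 4)
Step 3: +3 fires, +4 burnt (F count now 3)
Step 4: +2 fires, +3 burnt (F count now 2)
Step 5: +0 fires, +2 burnt (F count now 0)
Fire out after step 5
Initially T: 14, now '.': 23
Total burnt (originally-T cells now '.'): 12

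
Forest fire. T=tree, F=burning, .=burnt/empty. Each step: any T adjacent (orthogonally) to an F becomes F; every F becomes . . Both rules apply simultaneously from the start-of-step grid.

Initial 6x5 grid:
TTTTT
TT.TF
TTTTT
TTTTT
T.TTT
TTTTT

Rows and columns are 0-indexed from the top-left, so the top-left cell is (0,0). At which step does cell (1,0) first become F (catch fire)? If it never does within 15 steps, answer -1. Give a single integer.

Step 1: cell (1,0)='T' (+3 fires, +1 burnt)
Step 2: cell (1,0)='T' (+3 fires, +3 burnt)
Step 3: cell (1,0)='T' (+4 fires, +3 burnt)
Step 4: cell (1,0)='T' (+5 fires, +4 burnt)
Step 5: cell (1,0)='T' (+6 fires, +5 burnt)
Step 6: cell (1,0)='F' (+3 fires, +6 burnt)
  -> target ignites at step 6
Step 7: cell (1,0)='.' (+2 fires, +3 burnt)
Step 8: cell (1,0)='.' (+1 fires, +2 burnt)
Step 9: cell (1,0)='.' (+0 fires, +1 burnt)
  fire out at step 9

6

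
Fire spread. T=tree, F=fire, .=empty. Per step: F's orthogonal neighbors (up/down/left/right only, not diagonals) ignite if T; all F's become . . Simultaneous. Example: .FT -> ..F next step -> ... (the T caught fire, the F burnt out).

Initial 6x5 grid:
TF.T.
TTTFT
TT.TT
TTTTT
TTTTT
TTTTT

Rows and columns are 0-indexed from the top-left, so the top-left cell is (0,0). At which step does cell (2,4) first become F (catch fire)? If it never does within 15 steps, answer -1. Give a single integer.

Step 1: cell (2,4)='T' (+6 fires, +2 burnt)
Step 2: cell (2,4)='F' (+4 fires, +6 burnt)
  -> target ignites at step 2
Step 3: cell (2,4)='.' (+5 fires, +4 burnt)
Step 4: cell (2,4)='.' (+5 fires, +5 burnt)
Step 5: cell (2,4)='.' (+4 fires, +5 burnt)
Step 6: cell (2,4)='.' (+1 fires, +4 burnt)
Step 7: cell (2,4)='.' (+0 fires, +1 burnt)
  fire out at step 7

2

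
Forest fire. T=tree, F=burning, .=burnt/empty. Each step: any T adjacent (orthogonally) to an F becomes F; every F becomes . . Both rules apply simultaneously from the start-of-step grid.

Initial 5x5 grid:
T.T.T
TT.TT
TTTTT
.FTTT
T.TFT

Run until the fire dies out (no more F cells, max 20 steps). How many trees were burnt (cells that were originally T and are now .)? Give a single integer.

Answer: 16

Derivation:
Step 1: +5 fires, +2 burnt (F count now 5)
Step 2: +5 fires, +5 burnt (F count now 5)
Step 3: +3 fires, +5 burnt (F count now 3)
Step 4: +2 fires, +3 burnt (F count now 2)
Step 5: +1 fires, +2 burnt (F count now 1)
Step 6: +0 fires, +1 burnt (F count now 0)
Fire out after step 6
Initially T: 18, now '.': 23
Total burnt (originally-T cells now '.'): 16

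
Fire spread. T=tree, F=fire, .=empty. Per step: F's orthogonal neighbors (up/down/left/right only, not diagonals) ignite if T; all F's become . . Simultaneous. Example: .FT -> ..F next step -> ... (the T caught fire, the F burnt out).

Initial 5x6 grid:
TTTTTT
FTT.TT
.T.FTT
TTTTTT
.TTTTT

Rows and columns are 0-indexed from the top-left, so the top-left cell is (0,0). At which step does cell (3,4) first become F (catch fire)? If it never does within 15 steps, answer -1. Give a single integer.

Step 1: cell (3,4)='T' (+4 fires, +2 burnt)
Step 2: cell (3,4)='F' (+8 fires, +4 burnt)
  -> target ignites at step 2
Step 3: cell (3,4)='.' (+7 fires, +8 burnt)
Step 4: cell (3,4)='.' (+5 fires, +7 burnt)
Step 5: cell (3,4)='.' (+0 fires, +5 burnt)
  fire out at step 5

2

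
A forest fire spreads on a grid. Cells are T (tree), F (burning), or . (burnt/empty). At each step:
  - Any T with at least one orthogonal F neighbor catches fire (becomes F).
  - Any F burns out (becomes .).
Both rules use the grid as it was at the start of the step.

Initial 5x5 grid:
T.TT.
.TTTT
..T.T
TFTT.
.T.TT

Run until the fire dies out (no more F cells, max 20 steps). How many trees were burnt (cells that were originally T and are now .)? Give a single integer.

Step 1: +3 fires, +1 burnt (F count now 3)
Step 2: +2 fires, +3 burnt (F count now 2)
Step 3: +2 fires, +2 burnt (F count now 2)
Step 4: +4 fires, +2 burnt (F count now 4)
Step 5: +2 fires, +4 burnt (F count now 2)
Step 6: +1 fires, +2 burnt (F count now 1)
Step 7: +0 fires, +1 burnt (F count now 0)
Fire out after step 7
Initially T: 15, now '.': 24
Total burnt (originally-T cells now '.'): 14

Answer: 14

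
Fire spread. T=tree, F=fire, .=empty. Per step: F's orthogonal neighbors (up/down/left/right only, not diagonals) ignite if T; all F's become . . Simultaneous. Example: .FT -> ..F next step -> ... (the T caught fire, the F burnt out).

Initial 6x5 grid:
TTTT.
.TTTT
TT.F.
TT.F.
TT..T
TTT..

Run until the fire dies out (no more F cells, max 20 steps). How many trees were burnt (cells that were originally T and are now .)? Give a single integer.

Step 1: +1 fires, +2 burnt (F count now 1)
Step 2: +3 fires, +1 burnt (F count now 3)
Step 3: +2 fires, +3 burnt (F count now 2)
Step 4: +2 fires, +2 burnt (F count now 2)
Step 5: +3 fires, +2 burnt (F count now 3)
Step 6: +2 fires, +3 burnt (F count now 2)
Step 7: +2 fires, +2 burnt (F count now 2)
Step 8: +2 fires, +2 burnt (F count now 2)
Step 9: +0 fires, +2 burnt (F count now 0)
Fire out after step 9
Initially T: 18, now '.': 29
Total burnt (originally-T cells now '.'): 17

Answer: 17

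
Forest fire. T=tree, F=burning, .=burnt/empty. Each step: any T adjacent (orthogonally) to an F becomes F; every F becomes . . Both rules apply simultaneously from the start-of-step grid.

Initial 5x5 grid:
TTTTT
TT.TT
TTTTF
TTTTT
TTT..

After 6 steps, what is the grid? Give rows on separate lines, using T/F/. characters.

Step 1: 3 trees catch fire, 1 burn out
  TTTTT
  TT.TF
  TTTF.
  TTTTF
  TTT..
Step 2: 4 trees catch fire, 3 burn out
  TTTTF
  TT.F.
  TTF..
  TTTF.
  TTT..
Step 3: 3 trees catch fire, 4 burn out
  TTTF.
  TT...
  TF...
  TTF..
  TTT..
Step 4: 5 trees catch fire, 3 burn out
  TTF..
  TF...
  F....
  TF...
  TTF..
Step 5: 4 trees catch fire, 5 burn out
  TF...
  F....
  .....
  F....
  TF...
Step 6: 2 trees catch fire, 4 burn out
  F....
  .....
  .....
  .....
  F....

F....
.....
.....
.....
F....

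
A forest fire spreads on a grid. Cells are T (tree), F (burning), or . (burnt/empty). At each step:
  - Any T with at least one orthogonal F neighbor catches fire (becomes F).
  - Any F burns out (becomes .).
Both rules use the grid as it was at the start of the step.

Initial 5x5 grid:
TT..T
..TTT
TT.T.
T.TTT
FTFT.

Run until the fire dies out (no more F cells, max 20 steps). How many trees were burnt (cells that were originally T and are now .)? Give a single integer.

Answer: 13

Derivation:
Step 1: +4 fires, +2 burnt (F count now 4)
Step 2: +2 fires, +4 burnt (F count now 2)
Step 3: +3 fires, +2 burnt (F count now 3)
Step 4: +1 fires, +3 burnt (F count now 1)
Step 5: +2 fires, +1 burnt (F count now 2)
Step 6: +1 fires, +2 burnt (F count now 1)
Step 7: +0 fires, +1 burnt (F count now 0)
Fire out after step 7
Initially T: 15, now '.': 23
Total burnt (originally-T cells now '.'): 13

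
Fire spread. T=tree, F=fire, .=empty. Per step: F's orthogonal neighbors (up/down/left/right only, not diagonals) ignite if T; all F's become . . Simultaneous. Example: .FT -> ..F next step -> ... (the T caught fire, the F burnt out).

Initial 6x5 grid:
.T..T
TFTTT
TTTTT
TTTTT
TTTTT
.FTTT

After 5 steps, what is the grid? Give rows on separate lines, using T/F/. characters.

Step 1: 6 trees catch fire, 2 burn out
  .F..T
  F.FTT
  TFTTT
  TTTTT
  TFTTT
  ..FTT
Step 2: 7 trees catch fire, 6 burn out
  ....T
  ...FT
  F.FTT
  TFTTT
  F.FTT
  ...FT
Step 3: 6 trees catch fire, 7 burn out
  ....T
  ....F
  ...FT
  F.FTT
  ...FT
  ....F
Step 4: 4 trees catch fire, 6 burn out
  ....F
  .....
  ....F
  ...FT
  ....F
  .....
Step 5: 1 trees catch fire, 4 burn out
  .....
  .....
  .....
  ....F
  .....
  .....

.....
.....
.....
....F
.....
.....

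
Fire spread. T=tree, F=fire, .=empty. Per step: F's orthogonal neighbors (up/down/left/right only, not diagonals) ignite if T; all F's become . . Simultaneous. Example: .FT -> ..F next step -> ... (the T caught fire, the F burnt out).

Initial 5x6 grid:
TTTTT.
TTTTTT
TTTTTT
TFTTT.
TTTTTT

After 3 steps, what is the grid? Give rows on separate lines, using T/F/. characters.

Step 1: 4 trees catch fire, 1 burn out
  TTTTT.
  TTTTTT
  TFTTTT
  F.FTT.
  TFTTTT
Step 2: 6 trees catch fire, 4 burn out
  TTTTT.
  TFTTTT
  F.FTTT
  ...FT.
  F.FTTT
Step 3: 6 trees catch fire, 6 burn out
  TFTTT.
  F.FTTT
  ...FTT
  ....F.
  ...FTT

TFTTT.
F.FTTT
...FTT
....F.
...FTT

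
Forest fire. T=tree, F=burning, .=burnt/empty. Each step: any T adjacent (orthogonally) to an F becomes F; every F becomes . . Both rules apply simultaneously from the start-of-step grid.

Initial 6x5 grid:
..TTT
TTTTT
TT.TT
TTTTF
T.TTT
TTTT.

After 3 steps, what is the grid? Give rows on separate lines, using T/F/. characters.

Step 1: 3 trees catch fire, 1 burn out
  ..TTT
  TTTTT
  TT.TF
  TTTF.
  T.TTF
  TTTT.
Step 2: 4 trees catch fire, 3 burn out
  ..TTT
  TTTTF
  TT.F.
  TTF..
  T.TF.
  TTTT.
Step 3: 5 trees catch fire, 4 burn out
  ..TTF
  TTTF.
  TT...
  TF...
  T.F..
  TTTF.

..TTF
TTTF.
TT...
TF...
T.F..
TTTF.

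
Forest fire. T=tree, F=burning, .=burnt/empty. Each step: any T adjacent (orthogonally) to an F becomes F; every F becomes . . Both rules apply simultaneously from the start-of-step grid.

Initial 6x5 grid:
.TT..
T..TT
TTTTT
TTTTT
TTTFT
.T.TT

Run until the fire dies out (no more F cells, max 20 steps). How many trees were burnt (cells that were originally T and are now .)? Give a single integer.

Answer: 20

Derivation:
Step 1: +4 fires, +1 burnt (F count now 4)
Step 2: +5 fires, +4 burnt (F count now 5)
Step 3: +6 fires, +5 burnt (F count now 6)
Step 4: +3 fires, +6 burnt (F count now 3)
Step 5: +1 fires, +3 burnt (F count now 1)
Step 6: +1 fires, +1 burnt (F count now 1)
Step 7: +0 fires, +1 burnt (F count now 0)
Fire out after step 7
Initially T: 22, now '.': 28
Total burnt (originally-T cells now '.'): 20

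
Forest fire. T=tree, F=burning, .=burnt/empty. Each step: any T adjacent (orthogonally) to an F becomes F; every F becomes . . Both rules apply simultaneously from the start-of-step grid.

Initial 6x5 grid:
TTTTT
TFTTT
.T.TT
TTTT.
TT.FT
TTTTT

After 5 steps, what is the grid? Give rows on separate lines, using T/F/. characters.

Step 1: 7 trees catch fire, 2 burn out
  TFTTT
  F.FTT
  .F.TT
  TTTF.
  TT..F
  TTTFT
Step 2: 8 trees catch fire, 7 burn out
  F.FTT
  ...FT
  ...FT
  TFF..
  TT...
  TTF.F
Step 3: 6 trees catch fire, 8 burn out
  ...FT
  ....F
  ....F
  F....
  TF...
  TF...
Step 4: 3 trees catch fire, 6 burn out
  ....F
  .....
  .....
  .....
  F....
  F....
Step 5: 0 trees catch fire, 3 burn out
  .....
  .....
  .....
  .....
  .....
  .....

.....
.....
.....
.....
.....
.....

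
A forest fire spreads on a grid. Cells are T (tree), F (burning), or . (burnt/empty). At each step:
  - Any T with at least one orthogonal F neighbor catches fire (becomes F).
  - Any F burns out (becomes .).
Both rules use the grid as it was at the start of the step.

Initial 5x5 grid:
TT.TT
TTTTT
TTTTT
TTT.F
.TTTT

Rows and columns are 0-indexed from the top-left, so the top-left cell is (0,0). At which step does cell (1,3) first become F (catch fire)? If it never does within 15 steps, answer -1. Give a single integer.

Step 1: cell (1,3)='T' (+2 fires, +1 burnt)
Step 2: cell (1,3)='T' (+3 fires, +2 burnt)
Step 3: cell (1,3)='F' (+4 fires, +3 burnt)
  -> target ignites at step 3
Step 4: cell (1,3)='.' (+5 fires, +4 burnt)
Step 5: cell (1,3)='.' (+3 fires, +5 burnt)
Step 6: cell (1,3)='.' (+3 fires, +3 burnt)
Step 7: cell (1,3)='.' (+1 fires, +3 burnt)
Step 8: cell (1,3)='.' (+0 fires, +1 burnt)
  fire out at step 8

3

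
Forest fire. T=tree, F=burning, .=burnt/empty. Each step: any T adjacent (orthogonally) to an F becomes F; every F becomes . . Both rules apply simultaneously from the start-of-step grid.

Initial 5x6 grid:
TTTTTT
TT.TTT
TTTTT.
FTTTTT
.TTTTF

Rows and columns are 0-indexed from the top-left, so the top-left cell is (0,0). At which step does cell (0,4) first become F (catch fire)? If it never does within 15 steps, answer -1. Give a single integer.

Step 1: cell (0,4)='T' (+4 fires, +2 burnt)
Step 2: cell (0,4)='T' (+6 fires, +4 burnt)
Step 3: cell (0,4)='T' (+6 fires, +6 burnt)
Step 4: cell (0,4)='T' (+3 fires, +6 burnt)
Step 5: cell (0,4)='F' (+4 fires, +3 burnt)
  -> target ignites at step 5
Step 6: cell (0,4)='.' (+2 fires, +4 burnt)
Step 7: cell (0,4)='.' (+0 fires, +2 burnt)
  fire out at step 7

5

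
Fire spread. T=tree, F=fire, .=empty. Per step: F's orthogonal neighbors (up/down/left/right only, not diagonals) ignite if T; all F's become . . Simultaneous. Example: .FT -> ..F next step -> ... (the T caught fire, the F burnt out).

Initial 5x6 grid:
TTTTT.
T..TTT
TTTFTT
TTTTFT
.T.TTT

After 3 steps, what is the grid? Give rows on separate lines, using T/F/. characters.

Step 1: 6 trees catch fire, 2 burn out
  TTTTT.
  T..FTT
  TTF.FT
  TTTF.F
  .T.TFT
Step 2: 7 trees catch fire, 6 burn out
  TTTFT.
  T...FT
  TF...F
  TTF...
  .T.F.F
Step 3: 5 trees catch fire, 7 burn out
  TTF.F.
  T....F
  F.....
  TF....
  .T....

TTF.F.
T....F
F.....
TF....
.T....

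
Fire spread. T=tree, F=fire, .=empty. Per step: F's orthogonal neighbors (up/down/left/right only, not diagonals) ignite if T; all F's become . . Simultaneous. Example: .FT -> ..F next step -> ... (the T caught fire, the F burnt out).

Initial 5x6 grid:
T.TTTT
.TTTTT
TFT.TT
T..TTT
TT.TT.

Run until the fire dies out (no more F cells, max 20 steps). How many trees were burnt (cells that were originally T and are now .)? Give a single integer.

Answer: 21

Derivation:
Step 1: +3 fires, +1 burnt (F count now 3)
Step 2: +2 fires, +3 burnt (F count now 2)
Step 3: +3 fires, +2 burnt (F count now 3)
Step 4: +3 fires, +3 burnt (F count now 3)
Step 5: +3 fires, +3 burnt (F count now 3)
Step 6: +3 fires, +3 burnt (F count now 3)
Step 7: +3 fires, +3 burnt (F count now 3)
Step 8: +1 fires, +3 burnt (F count now 1)
Step 9: +0 fires, +1 burnt (F count now 0)
Fire out after step 9
Initially T: 22, now '.': 29
Total burnt (originally-T cells now '.'): 21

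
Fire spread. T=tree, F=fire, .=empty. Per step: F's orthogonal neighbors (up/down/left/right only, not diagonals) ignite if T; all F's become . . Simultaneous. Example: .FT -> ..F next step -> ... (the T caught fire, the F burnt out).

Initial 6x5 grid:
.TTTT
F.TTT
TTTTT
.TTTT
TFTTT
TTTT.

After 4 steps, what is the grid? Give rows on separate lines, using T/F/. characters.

Step 1: 5 trees catch fire, 2 burn out
  .TTTT
  ..TTT
  FTTTT
  .FTTT
  F.FTT
  TFTT.
Step 2: 5 trees catch fire, 5 burn out
  .TTTT
  ..TTT
  .FTTT
  ..FTT
  ...FT
  F.FT.
Step 3: 4 trees catch fire, 5 burn out
  .TTTT
  ..TTT
  ..FTT
  ...FT
  ....F
  ...F.
Step 4: 3 trees catch fire, 4 burn out
  .TTTT
  ..FTT
  ...FT
  ....F
  .....
  .....

.TTTT
..FTT
...FT
....F
.....
.....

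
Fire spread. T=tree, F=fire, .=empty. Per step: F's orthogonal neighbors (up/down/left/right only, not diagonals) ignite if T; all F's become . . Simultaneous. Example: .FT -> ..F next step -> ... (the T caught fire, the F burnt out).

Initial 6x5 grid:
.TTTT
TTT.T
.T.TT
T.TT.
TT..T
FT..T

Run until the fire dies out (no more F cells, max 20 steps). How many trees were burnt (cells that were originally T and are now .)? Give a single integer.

Step 1: +2 fires, +1 burnt (F count now 2)
Step 2: +2 fires, +2 burnt (F count now 2)
Step 3: +0 fires, +2 burnt (F count now 0)
Fire out after step 3
Initially T: 19, now '.': 15
Total burnt (originally-T cells now '.'): 4

Answer: 4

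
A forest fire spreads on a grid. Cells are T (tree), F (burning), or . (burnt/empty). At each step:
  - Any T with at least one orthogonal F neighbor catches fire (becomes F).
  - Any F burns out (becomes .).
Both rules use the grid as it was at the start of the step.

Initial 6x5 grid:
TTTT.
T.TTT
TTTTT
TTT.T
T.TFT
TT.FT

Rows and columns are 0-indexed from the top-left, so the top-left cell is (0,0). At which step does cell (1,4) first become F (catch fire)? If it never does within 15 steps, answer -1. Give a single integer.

Step 1: cell (1,4)='T' (+3 fires, +2 burnt)
Step 2: cell (1,4)='T' (+2 fires, +3 burnt)
Step 3: cell (1,4)='T' (+3 fires, +2 burnt)
Step 4: cell (1,4)='F' (+5 fires, +3 burnt)
  -> target ignites at step 4
Step 5: cell (1,4)='.' (+4 fires, +5 burnt)
Step 6: cell (1,4)='.' (+4 fires, +4 burnt)
Step 7: cell (1,4)='.' (+2 fires, +4 burnt)
Step 8: cell (1,4)='.' (+0 fires, +2 burnt)
  fire out at step 8

4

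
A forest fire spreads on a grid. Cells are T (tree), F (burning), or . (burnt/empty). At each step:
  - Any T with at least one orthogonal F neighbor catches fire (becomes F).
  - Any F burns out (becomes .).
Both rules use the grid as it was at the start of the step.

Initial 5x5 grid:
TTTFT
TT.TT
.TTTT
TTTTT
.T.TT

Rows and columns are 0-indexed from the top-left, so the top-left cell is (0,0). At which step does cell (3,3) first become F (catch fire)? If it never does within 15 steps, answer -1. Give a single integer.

Step 1: cell (3,3)='T' (+3 fires, +1 burnt)
Step 2: cell (3,3)='T' (+3 fires, +3 burnt)
Step 3: cell (3,3)='F' (+5 fires, +3 burnt)
  -> target ignites at step 3
Step 4: cell (3,3)='.' (+5 fires, +5 burnt)
Step 5: cell (3,3)='.' (+2 fires, +5 burnt)
Step 6: cell (3,3)='.' (+2 fires, +2 burnt)
Step 7: cell (3,3)='.' (+0 fires, +2 burnt)
  fire out at step 7

3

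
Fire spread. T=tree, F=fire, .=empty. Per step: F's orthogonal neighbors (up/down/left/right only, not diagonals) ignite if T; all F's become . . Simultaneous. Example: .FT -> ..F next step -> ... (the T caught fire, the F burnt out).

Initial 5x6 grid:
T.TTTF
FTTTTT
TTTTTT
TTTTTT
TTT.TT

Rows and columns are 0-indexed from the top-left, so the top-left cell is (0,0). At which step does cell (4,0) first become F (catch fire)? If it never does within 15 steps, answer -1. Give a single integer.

Step 1: cell (4,0)='T' (+5 fires, +2 burnt)
Step 2: cell (4,0)='T' (+6 fires, +5 burnt)
Step 3: cell (4,0)='F' (+7 fires, +6 burnt)
  -> target ignites at step 3
Step 4: cell (4,0)='.' (+5 fires, +7 burnt)
Step 5: cell (4,0)='.' (+3 fires, +5 burnt)
Step 6: cell (4,0)='.' (+0 fires, +3 burnt)
  fire out at step 6

3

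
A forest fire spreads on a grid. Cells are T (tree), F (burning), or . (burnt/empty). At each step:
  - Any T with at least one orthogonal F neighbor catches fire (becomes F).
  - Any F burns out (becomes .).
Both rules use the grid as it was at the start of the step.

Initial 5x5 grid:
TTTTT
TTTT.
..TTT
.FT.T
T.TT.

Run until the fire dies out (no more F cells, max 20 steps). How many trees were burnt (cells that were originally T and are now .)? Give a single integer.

Step 1: +1 fires, +1 burnt (F count now 1)
Step 2: +2 fires, +1 burnt (F count now 2)
Step 3: +3 fires, +2 burnt (F count now 3)
Step 4: +4 fires, +3 burnt (F count now 4)
Step 5: +4 fires, +4 burnt (F count now 4)
Step 6: +2 fires, +4 burnt (F count now 2)
Step 7: +0 fires, +2 burnt (F count now 0)
Fire out after step 7
Initially T: 17, now '.': 24
Total burnt (originally-T cells now '.'): 16

Answer: 16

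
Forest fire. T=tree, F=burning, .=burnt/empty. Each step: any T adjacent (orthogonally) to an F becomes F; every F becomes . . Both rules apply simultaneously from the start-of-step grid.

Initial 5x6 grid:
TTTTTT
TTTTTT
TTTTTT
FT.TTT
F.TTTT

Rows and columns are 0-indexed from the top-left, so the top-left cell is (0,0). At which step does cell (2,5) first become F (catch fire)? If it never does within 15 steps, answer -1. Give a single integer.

Step 1: cell (2,5)='T' (+2 fires, +2 burnt)
Step 2: cell (2,5)='T' (+2 fires, +2 burnt)
Step 3: cell (2,5)='T' (+3 fires, +2 burnt)
Step 4: cell (2,5)='T' (+3 fires, +3 burnt)
Step 5: cell (2,5)='T' (+4 fires, +3 burnt)
Step 6: cell (2,5)='F' (+5 fires, +4 burnt)
  -> target ignites at step 6
Step 7: cell (2,5)='.' (+5 fires, +5 burnt)
Step 8: cell (2,5)='.' (+2 fires, +5 burnt)
Step 9: cell (2,5)='.' (+0 fires, +2 burnt)
  fire out at step 9

6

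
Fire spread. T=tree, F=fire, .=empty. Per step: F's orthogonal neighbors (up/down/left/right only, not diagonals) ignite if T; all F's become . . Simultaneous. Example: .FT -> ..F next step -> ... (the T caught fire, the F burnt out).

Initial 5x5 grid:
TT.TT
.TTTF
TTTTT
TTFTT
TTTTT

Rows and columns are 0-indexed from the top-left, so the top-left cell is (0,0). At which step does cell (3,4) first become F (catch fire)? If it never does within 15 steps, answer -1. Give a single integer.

Step 1: cell (3,4)='T' (+7 fires, +2 burnt)
Step 2: cell (3,4)='F' (+8 fires, +7 burnt)
  -> target ignites at step 2
Step 3: cell (3,4)='.' (+4 fires, +8 burnt)
Step 4: cell (3,4)='.' (+1 fires, +4 burnt)
Step 5: cell (3,4)='.' (+1 fires, +1 burnt)
Step 6: cell (3,4)='.' (+0 fires, +1 burnt)
  fire out at step 6

2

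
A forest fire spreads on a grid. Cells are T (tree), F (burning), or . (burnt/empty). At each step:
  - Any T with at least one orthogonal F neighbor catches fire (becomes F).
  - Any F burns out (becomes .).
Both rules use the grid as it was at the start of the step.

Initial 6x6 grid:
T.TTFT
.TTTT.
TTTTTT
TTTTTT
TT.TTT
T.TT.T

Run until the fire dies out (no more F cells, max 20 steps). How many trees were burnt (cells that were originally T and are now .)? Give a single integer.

Step 1: +3 fires, +1 burnt (F count now 3)
Step 2: +3 fires, +3 burnt (F count now 3)
Step 3: +4 fires, +3 burnt (F count now 4)
Step 4: +5 fires, +4 burnt (F count now 5)
Step 5: +4 fires, +5 burnt (F count now 4)
Step 6: +4 fires, +4 burnt (F count now 4)
Step 7: +3 fires, +4 burnt (F count now 3)
Step 8: +1 fires, +3 burnt (F count now 1)
Step 9: +1 fires, +1 burnt (F count now 1)
Step 10: +0 fires, +1 burnt (F count now 0)
Fire out after step 10
Initially T: 29, now '.': 35
Total burnt (originally-T cells now '.'): 28

Answer: 28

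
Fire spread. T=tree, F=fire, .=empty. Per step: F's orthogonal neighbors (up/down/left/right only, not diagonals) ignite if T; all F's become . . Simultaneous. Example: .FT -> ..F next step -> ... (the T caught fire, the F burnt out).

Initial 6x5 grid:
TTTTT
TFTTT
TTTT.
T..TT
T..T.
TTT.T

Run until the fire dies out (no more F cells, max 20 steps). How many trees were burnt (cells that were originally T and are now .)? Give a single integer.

Step 1: +4 fires, +1 burnt (F count now 4)
Step 2: +5 fires, +4 burnt (F count now 5)
Step 3: +4 fires, +5 burnt (F count now 4)
Step 4: +3 fires, +4 burnt (F count now 3)
Step 5: +3 fires, +3 burnt (F count now 3)
Step 6: +1 fires, +3 burnt (F count now 1)
Step 7: +1 fires, +1 burnt (F count now 1)
Step 8: +0 fires, +1 burnt (F count now 0)
Fire out after step 8
Initially T: 22, now '.': 29
Total burnt (originally-T cells now '.'): 21

Answer: 21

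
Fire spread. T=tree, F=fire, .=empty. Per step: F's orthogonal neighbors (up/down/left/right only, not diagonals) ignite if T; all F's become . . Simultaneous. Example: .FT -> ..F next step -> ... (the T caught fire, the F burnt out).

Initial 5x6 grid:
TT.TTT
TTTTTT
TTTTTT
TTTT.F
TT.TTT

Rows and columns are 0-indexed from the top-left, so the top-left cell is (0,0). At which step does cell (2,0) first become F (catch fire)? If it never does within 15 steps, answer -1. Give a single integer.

Step 1: cell (2,0)='T' (+2 fires, +1 burnt)
Step 2: cell (2,0)='T' (+3 fires, +2 burnt)
Step 3: cell (2,0)='T' (+4 fires, +3 burnt)
Step 4: cell (2,0)='T' (+4 fires, +4 burnt)
Step 5: cell (2,0)='T' (+4 fires, +4 burnt)
Step 6: cell (2,0)='F' (+3 fires, +4 burnt)
  -> target ignites at step 6
Step 7: cell (2,0)='.' (+4 fires, +3 burnt)
Step 8: cell (2,0)='.' (+2 fires, +4 burnt)
Step 9: cell (2,0)='.' (+0 fires, +2 burnt)
  fire out at step 9

6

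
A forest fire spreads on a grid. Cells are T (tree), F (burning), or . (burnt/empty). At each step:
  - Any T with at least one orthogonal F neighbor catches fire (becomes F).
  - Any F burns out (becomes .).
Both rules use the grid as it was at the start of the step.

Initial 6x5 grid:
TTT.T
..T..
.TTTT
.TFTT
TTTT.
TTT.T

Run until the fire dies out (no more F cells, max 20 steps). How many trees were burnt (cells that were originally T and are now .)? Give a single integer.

Answer: 18

Derivation:
Step 1: +4 fires, +1 burnt (F count now 4)
Step 2: +7 fires, +4 burnt (F count now 7)
Step 3: +4 fires, +7 burnt (F count now 4)
Step 4: +2 fires, +4 burnt (F count now 2)
Step 5: +1 fires, +2 burnt (F count now 1)
Step 6: +0 fires, +1 burnt (F count now 0)
Fire out after step 6
Initially T: 20, now '.': 28
Total burnt (originally-T cells now '.'): 18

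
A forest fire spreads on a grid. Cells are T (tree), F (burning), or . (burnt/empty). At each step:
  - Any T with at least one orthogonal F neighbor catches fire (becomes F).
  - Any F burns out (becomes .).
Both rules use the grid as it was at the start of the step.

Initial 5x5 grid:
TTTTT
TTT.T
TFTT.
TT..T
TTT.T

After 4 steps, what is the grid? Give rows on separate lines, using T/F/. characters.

Step 1: 4 trees catch fire, 1 burn out
  TTTTT
  TFT.T
  F.FT.
  TF..T
  TTT.T
Step 2: 6 trees catch fire, 4 burn out
  TFTTT
  F.F.T
  ...F.
  F...T
  TFT.T
Step 3: 4 trees catch fire, 6 burn out
  F.FTT
  ....T
  .....
  ....T
  F.F.T
Step 4: 1 trees catch fire, 4 burn out
  ...FT
  ....T
  .....
  ....T
  ....T

...FT
....T
.....
....T
....T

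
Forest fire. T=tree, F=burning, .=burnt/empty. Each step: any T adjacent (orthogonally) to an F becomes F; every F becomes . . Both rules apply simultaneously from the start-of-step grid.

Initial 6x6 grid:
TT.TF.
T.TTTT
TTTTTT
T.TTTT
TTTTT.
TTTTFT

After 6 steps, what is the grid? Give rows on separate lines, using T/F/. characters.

Step 1: 5 trees catch fire, 2 burn out
  TT.F..
  T.TTFT
  TTTTTT
  T.TTTT
  TTTTF.
  TTTF.F
Step 2: 6 trees catch fire, 5 burn out
  TT....
  T.TF.F
  TTTTFT
  T.TTFT
  TTTF..
  TTF...
Step 3: 7 trees catch fire, 6 burn out
  TT....
  T.F...
  TTTF.F
  T.TF.F
  TTF...
  TF....
Step 4: 4 trees catch fire, 7 burn out
  TT....
  T.....
  TTF...
  T.F...
  TF....
  F.....
Step 5: 2 trees catch fire, 4 burn out
  TT....
  T.....
  TF....
  T.....
  F.....
  ......
Step 6: 2 trees catch fire, 2 burn out
  TT....
  T.....
  F.....
  F.....
  ......
  ......

TT....
T.....
F.....
F.....
......
......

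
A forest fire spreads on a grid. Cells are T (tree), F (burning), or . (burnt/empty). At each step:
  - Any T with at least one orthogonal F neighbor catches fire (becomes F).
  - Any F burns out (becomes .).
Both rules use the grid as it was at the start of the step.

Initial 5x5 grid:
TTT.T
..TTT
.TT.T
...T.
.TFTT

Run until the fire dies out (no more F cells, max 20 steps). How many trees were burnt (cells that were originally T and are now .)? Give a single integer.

Answer: 4

Derivation:
Step 1: +2 fires, +1 burnt (F count now 2)
Step 2: +2 fires, +2 burnt (F count now 2)
Step 3: +0 fires, +2 burnt (F count now 0)
Fire out after step 3
Initially T: 14, now '.': 15
Total burnt (originally-T cells now '.'): 4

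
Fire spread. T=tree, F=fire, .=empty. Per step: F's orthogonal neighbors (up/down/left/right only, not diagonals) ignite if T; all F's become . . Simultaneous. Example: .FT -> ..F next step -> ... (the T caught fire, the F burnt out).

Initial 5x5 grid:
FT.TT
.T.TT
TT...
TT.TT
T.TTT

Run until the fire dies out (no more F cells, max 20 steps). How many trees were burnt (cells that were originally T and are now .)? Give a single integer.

Step 1: +1 fires, +1 burnt (F count now 1)
Step 2: +1 fires, +1 burnt (F count now 1)
Step 3: +1 fires, +1 burnt (F count now 1)
Step 4: +2 fires, +1 burnt (F count now 2)
Step 5: +1 fires, +2 burnt (F count now 1)
Step 6: +1 fires, +1 burnt (F count now 1)
Step 7: +0 fires, +1 burnt (F count now 0)
Fire out after step 7
Initially T: 16, now '.': 16
Total burnt (originally-T cells now '.'): 7

Answer: 7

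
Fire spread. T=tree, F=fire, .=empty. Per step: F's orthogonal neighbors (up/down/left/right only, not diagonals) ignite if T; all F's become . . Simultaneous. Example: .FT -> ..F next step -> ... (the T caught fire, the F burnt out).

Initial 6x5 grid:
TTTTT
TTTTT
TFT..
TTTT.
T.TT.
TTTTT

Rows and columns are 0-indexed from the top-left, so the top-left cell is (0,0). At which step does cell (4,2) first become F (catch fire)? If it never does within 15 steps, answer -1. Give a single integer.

Step 1: cell (4,2)='T' (+4 fires, +1 burnt)
Step 2: cell (4,2)='T' (+5 fires, +4 burnt)
Step 3: cell (4,2)='F' (+6 fires, +5 burnt)
  -> target ignites at step 3
Step 4: cell (4,2)='.' (+5 fires, +6 burnt)
Step 5: cell (4,2)='.' (+3 fires, +5 burnt)
Step 6: cell (4,2)='.' (+1 fires, +3 burnt)
Step 7: cell (4,2)='.' (+0 fires, +1 burnt)
  fire out at step 7

3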